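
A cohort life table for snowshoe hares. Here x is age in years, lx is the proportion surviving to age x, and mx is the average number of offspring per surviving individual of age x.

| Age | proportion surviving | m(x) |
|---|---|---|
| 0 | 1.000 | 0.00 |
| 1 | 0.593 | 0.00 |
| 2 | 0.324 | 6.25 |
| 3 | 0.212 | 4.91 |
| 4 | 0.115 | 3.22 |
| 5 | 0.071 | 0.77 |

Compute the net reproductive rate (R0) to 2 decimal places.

3.49

lx·mx by age: 0, 0, 2.025, 1.04092, 0.3703, 0.05467
R0 = Σ lx·mx = 3.49089 → 3.49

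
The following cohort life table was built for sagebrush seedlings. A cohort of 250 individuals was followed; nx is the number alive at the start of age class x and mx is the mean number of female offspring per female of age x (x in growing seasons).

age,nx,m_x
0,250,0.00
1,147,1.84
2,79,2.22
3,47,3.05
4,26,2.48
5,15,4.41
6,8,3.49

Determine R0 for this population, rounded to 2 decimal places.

2.99

lx = nx/n0 = nx/250: 1, 0.588, 0.316, 0.188, 0.104, 0.06, 0.032
lx·mx by age: 0, 1.08192, 0.70152, 0.5734, 0.25792, 0.2646, 0.11168
R0 = Σ lx·mx = 2.99104 → 2.99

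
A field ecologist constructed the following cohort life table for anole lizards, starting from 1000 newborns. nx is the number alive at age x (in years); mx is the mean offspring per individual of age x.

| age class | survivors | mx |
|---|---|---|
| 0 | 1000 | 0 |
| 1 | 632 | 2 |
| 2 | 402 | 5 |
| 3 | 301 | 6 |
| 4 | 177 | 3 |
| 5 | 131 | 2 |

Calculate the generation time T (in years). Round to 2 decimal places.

lx = nx/n0 = nx/1000: 1, 0.632, 0.402, 0.301, 0.177, 0.131
lx·mx: 0, 1.264, 2.01, 1.806, 0.531, 0.262 → R0 = 5.873
x·lx·mx: 0, 1.264, 4.02, 5.418, 2.124, 1.31 → Σ = 14.136
T = 14.136 / 5.873 = 2.406947… → 2.41

2.41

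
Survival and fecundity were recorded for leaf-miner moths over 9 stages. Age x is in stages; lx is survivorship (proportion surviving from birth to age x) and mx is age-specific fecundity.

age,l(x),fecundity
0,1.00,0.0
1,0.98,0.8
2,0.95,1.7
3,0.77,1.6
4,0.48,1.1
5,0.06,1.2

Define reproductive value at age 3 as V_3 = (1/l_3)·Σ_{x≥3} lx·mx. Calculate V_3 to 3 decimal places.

2.379

lx·mx for x ≥ 3: 1.232, 0.528, 0.072 → sum = 1.832
V_3 = 1.832 / l_3 = 1.832 / 0.77 = 2.379221… → 2.379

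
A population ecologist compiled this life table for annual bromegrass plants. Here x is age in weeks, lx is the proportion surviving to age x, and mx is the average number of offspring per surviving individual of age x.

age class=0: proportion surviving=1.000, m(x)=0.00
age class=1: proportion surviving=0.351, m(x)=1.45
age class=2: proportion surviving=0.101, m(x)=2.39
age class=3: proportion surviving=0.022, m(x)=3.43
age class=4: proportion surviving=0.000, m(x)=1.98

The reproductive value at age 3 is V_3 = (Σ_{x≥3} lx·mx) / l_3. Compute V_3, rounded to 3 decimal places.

lx·mx for x ≥ 3: 0.07546, 0 → sum = 0.07546
V_3 = 0.07546 / l_3 = 0.07546 / 0.022 = 3.43 → 3.430

3.430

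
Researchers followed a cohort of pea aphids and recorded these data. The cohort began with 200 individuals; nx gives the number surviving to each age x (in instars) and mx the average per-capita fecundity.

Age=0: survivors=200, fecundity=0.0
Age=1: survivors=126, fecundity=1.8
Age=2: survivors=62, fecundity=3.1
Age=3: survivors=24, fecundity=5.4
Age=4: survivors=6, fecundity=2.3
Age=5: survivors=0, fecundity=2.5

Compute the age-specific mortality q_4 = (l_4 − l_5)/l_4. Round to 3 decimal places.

lx = nx/n0 = nx/200: 1, 0.63, 0.31, 0.12, 0.03, 0
q_4 = (l_4 − l_5) / l_4 = (0.03 − 0) / 0.03
     = 0.03 / 0.03 = 1 → 1.000

1.000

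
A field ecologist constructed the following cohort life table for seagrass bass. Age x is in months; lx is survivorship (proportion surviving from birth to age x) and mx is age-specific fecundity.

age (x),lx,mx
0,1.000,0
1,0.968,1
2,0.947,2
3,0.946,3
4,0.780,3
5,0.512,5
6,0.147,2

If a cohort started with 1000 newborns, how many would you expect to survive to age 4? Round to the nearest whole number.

780

Expected survivors = N0 · l_4 = 1000 × 0.780 = 780 → 780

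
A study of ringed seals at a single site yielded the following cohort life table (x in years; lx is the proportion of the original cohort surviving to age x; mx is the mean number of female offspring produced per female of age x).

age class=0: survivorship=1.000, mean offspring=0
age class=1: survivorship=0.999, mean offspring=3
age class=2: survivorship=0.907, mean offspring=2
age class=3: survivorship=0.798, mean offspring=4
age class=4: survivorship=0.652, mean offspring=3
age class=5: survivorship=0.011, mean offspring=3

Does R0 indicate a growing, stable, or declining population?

R0 = Σ lx·mx = 0 + 2.997 + 1.814 + 3.192 + 1.956 + 0.033 = 9.992
R0 > 1, so the population is growing.

growing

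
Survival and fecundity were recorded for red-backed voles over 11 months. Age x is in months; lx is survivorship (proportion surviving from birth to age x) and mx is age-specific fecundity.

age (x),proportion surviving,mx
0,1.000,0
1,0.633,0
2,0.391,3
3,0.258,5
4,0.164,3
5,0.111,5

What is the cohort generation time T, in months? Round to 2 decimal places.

lx·mx: 0, 0, 1.173, 1.29, 0.492, 0.555 → R0 = 3.51
x·lx·mx: 0, 0, 2.346, 3.87, 1.968, 2.775 → Σ = 10.959
T = 10.959 / 3.51 = 3.122222… → 3.12

3.12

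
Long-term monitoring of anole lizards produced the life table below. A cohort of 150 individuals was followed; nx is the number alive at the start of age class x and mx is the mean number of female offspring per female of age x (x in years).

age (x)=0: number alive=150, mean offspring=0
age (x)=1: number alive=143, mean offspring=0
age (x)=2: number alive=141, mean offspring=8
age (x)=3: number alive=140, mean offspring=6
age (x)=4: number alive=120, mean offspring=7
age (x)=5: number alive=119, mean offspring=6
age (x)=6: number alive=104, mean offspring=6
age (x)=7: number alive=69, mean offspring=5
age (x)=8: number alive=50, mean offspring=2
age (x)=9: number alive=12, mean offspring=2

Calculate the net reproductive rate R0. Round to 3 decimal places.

30.767

lx = nx/n0 = nx/150: 1, 0.95333…, 0.94, 0.93333…, 0.8, 0.79333…, 0.69333…, 0.46, 0.33333…, 0.08
lx·mx by age: 0, 0, 7.52, 5.6…, 5.6, 4.76…, 4.16…, 2.3, 0.666667…, 0.16
R0 = Σ lx·mx = 30.766667… → 30.767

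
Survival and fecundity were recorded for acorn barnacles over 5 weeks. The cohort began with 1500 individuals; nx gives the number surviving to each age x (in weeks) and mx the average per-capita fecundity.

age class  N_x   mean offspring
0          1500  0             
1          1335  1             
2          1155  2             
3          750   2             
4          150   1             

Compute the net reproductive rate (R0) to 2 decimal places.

lx = nx/n0 = nx/1500: 1, 0.89, 0.77, 0.5, 0.1
lx·mx by age: 0, 0.89, 1.54, 1, 0.1
R0 = Σ lx·mx = 3.53 → 3.53

3.53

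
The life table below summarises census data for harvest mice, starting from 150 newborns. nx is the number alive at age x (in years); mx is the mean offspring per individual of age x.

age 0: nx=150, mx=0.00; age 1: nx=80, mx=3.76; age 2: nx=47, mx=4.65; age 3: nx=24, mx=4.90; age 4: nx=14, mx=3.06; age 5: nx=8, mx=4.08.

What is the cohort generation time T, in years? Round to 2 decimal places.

2.00

lx = nx/n0 = nx/150: 1, 0.53333…, 0.31333…, 0.16, 0.09333…, 0.05333…
lx·mx: 0, 2.005333…, 1.457…, 0.784, 0.2856…, 0.2176… → R0 = 4.749533…
x·lx·mx: 0, 2.005333…, 2.914…, 2.352, 1.1424…, 1.088… → Σ = 9.501733…
T = 9.501733… / 4.749533… = 2.000561… → 2.00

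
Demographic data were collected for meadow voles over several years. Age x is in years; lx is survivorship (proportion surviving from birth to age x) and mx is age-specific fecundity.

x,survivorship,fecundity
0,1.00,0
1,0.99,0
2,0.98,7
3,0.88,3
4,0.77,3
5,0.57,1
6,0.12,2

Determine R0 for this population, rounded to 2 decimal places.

12.62

lx·mx by age: 0, 0, 6.86, 2.64, 2.31, 0.57, 0.24
R0 = Σ lx·mx = 12.62 → 12.62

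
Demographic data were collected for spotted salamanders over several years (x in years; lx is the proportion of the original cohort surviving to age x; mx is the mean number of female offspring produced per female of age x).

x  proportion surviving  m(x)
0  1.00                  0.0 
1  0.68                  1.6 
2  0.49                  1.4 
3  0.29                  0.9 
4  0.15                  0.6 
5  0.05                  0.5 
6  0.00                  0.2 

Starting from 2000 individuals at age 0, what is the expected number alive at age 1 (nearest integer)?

Expected survivors = N0 · l_1 = 2000 × 0.68 = 1360 → 1360

1360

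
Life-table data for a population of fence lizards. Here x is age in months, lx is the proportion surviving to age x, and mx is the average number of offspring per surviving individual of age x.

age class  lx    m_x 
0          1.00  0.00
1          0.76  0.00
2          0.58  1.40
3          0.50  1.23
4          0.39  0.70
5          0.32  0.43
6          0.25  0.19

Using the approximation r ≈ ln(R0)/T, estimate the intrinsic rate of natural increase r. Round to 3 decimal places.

R0 = Σ lx·mx = 0 + 0 + 0.812 + 0.615 + 0.273 + 0.1376 + 0.0475 = 1.8851
Σ x·lx·mx = 5.534; T = 5.534/1.8851 = 2.93565…
r ≈ ln(R0)/T = ln(1.8851)/2.93565… = 0.21596… → 0.216

0.216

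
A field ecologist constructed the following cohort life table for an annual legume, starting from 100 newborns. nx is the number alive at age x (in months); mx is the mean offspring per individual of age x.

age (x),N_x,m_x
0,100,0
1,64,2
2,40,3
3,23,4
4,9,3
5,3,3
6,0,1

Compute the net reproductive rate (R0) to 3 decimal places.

3.760

lx = nx/n0 = nx/100: 1, 0.64, 0.4, 0.23, 0.09, 0.03, 0
lx·mx by age: 0, 1.28, 1.2, 0.92, 0.27, 0.09, 0
R0 = Σ lx·mx = 3.76 → 3.760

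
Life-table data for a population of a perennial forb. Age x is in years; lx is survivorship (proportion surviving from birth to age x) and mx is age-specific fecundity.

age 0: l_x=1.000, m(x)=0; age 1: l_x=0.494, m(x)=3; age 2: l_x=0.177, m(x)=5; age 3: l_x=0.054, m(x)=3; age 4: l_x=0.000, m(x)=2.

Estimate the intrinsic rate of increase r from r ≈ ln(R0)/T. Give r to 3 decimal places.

0.628

R0 = Σ lx·mx = 0 + 1.482 + 0.885 + 0.162 + 0 = 2.529
Σ x·lx·mx = 3.738; T = 3.738/2.529 = 1.47805…
r ≈ ln(R0)/T = ln(2.529)/1.47805… = 0.62773… → 0.628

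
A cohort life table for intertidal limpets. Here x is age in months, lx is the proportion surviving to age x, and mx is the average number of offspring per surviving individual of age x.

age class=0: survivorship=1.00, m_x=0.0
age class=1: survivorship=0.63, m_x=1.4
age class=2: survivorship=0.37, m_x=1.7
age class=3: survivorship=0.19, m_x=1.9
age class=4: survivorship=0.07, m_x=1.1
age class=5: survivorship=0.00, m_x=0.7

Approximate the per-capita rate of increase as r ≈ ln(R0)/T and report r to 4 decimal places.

R0 = Σ lx·mx = 0 + 0.882 + 0.629 + 0.361 + 0.077 + 0 = 1.949
Σ x·lx·mx = 3.531; T = 3.531/1.949 = 1.8117…
r ≈ ln(R0)/T = ln(1.949)/1.8117… = 0.368337… → 0.3683

0.3683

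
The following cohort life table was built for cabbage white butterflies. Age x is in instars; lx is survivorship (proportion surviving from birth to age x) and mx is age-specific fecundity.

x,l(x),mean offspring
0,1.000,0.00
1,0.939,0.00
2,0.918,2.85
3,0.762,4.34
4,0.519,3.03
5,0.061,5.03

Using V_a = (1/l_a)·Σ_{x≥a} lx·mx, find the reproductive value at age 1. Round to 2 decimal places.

8.31

lx·mx for x ≥ 1: 0, 2.6163, 3.30708, 1.57257, 0.30683 → sum = 7.80278
V_1 = 7.80278 / l_1 = 7.80278 / 0.939 = 8.30967… → 8.31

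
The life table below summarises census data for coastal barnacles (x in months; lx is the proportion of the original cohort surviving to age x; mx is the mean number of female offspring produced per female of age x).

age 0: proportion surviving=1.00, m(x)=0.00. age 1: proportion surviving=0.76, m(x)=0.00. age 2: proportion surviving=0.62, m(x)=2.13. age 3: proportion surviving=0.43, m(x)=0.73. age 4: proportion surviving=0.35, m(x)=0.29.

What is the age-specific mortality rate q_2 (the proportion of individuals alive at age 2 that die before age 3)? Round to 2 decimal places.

0.31

q_2 = (l_2 − l_3) / l_2 = (0.62 − 0.43) / 0.62
     = 0.19 / 0.62 = 0.306452… → 0.31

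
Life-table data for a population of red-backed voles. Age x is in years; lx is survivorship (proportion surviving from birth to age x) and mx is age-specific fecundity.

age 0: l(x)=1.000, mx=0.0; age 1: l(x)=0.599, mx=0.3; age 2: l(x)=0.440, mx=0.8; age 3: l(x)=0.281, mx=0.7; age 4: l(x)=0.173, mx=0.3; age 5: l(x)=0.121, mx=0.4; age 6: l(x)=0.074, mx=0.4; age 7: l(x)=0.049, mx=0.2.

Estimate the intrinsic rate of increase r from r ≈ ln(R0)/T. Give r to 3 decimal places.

-0.057

R0 = Σ lx·mx = 0 + 0.1797 + 0.352 + 0.1967 + 0.0519 + 0.0484 + 0.0296 + 0.0098 = 0.8681
Σ x·lx·mx = 2.1696; T = 2.1696/0.8681 = 2.49925…
r ≈ ln(R0)/T = ln(0.8681)/2.49925… = -0.0566… → -0.057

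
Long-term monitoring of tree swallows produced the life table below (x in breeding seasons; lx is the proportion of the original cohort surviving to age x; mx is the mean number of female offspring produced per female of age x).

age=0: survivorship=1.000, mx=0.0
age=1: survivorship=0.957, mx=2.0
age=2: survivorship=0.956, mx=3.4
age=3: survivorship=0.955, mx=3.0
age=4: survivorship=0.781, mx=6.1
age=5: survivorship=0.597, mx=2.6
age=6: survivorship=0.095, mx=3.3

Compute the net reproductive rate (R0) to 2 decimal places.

lx·mx by age: 0, 1.914, 3.2504, 2.865, 4.7641, 1.5522, 0.3135
R0 = Σ lx·mx = 14.6592 → 14.66

14.66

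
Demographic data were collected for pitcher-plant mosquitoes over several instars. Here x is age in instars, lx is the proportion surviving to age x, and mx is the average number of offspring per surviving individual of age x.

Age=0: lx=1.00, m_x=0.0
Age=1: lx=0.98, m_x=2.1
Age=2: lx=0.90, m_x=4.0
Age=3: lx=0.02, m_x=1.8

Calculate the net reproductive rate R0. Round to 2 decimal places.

5.69

lx·mx by age: 0, 2.058, 3.6, 0.036
R0 = Σ lx·mx = 5.694 → 5.69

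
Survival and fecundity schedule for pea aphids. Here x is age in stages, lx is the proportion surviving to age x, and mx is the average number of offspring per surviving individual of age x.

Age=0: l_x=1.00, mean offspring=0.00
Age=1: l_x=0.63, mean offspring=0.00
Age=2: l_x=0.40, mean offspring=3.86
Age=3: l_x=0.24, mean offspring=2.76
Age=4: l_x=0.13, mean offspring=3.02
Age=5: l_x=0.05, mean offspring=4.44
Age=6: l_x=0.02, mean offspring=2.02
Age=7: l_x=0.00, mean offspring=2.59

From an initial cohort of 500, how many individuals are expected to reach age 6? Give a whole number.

Expected survivors = N0 · l_6 = 500 × 0.02 = 10 → 10

10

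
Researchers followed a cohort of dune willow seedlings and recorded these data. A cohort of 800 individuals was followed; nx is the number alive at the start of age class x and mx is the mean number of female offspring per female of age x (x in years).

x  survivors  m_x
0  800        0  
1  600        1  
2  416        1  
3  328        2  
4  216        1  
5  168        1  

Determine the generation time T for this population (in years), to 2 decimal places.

lx = nx/n0 = nx/800: 1, 0.75, 0.52, 0.41, 0.27, 0.21
lx·mx: 0, 0.75, 0.52, 0.82, 0.27, 0.21 → R0 = 2.57
x·lx·mx: 0, 0.75, 1.04, 2.46, 1.08, 1.05 → Σ = 6.38
T = 6.38 / 2.57 = 2.48249… → 2.48

2.48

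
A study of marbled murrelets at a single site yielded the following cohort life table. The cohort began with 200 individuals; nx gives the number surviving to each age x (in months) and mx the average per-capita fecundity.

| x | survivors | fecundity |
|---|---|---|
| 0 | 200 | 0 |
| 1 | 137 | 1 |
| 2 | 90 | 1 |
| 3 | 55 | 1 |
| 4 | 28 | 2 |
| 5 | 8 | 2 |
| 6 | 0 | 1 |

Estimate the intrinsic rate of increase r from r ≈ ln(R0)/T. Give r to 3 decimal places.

lx = nx/n0 = nx/200: 1, 0.685, 0.45, 0.275, 0.14, 0.04, 0
R0 = Σ lx·mx = 0 + 0.685 + 0.45 + 0.275 + 0.28 + 0.08 + 0 = 1.77
Σ x·lx·mx = 3.93; T = 3.93/1.77 = 2.22034…
r ≈ ln(R0)/T = ln(1.77)/2.22034… = 0.25716… → 0.257

0.257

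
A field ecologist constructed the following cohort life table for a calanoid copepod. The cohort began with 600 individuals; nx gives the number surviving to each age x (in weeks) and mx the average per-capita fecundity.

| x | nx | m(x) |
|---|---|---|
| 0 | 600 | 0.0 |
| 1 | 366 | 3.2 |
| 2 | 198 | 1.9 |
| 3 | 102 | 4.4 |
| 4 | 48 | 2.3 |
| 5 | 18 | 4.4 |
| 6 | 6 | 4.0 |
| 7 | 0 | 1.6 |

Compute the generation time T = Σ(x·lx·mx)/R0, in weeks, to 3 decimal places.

lx = nx/n0 = nx/600: 1, 0.61, 0.33, 0.17, 0.08, 0.03, 0.01, 0
lx·mx: 0, 1.952, 0.627, 0.748, 0.184, 0.132, 0.04, 0 → R0 = 3.683
x·lx·mx: 0, 1.952, 1.254, 2.244, 0.736, 0.66, 0.24, 0 → Σ = 7.086
T = 7.086 / 3.683 = 1.923975… → 1.924

1.924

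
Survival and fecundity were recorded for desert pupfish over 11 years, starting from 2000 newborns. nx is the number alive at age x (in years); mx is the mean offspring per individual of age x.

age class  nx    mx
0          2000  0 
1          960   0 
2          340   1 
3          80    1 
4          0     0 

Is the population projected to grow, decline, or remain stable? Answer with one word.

lx = nx/n0 = nx/2000: 1, 0.48, 0.17, 0.04, 0
R0 = Σ lx·mx = 0 + 0 + 0.17 + 0.04 + 0 = 0.21
R0 < 1, so the population is declining.

declining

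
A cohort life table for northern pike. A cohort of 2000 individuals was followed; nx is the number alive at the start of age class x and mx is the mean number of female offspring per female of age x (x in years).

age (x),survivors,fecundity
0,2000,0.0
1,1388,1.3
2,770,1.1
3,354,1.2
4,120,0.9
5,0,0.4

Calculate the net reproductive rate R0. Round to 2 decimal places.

lx = nx/n0 = nx/2000: 1, 0.694, 0.385, 0.177, 0.06, 0
lx·mx by age: 0, 0.9022, 0.4235, 0.2124, 0.054, 0
R0 = Σ lx·mx = 1.5921 → 1.59

1.59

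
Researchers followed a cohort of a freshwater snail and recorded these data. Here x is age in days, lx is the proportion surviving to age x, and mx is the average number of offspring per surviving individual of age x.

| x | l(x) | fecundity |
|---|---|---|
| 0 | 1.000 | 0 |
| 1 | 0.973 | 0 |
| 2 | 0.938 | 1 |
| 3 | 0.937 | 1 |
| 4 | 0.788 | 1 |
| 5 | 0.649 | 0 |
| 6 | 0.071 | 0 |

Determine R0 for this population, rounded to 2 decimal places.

2.66

lx·mx by age: 0, 0, 0.938, 0.937, 0.788, 0, 0
R0 = Σ lx·mx = 2.663 → 2.66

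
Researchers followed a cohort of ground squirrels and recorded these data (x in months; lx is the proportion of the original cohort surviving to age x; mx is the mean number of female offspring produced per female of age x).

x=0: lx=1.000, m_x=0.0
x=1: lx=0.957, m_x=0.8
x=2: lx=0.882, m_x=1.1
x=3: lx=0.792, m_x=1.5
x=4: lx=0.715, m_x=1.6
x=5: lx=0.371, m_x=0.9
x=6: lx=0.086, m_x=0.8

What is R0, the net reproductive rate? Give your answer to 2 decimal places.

lx·mx by age: 0, 0.7656, 0.9702, 1.188, 1.144, 0.3339, 0.0688
R0 = Σ lx·mx = 4.4705 → 4.47

4.47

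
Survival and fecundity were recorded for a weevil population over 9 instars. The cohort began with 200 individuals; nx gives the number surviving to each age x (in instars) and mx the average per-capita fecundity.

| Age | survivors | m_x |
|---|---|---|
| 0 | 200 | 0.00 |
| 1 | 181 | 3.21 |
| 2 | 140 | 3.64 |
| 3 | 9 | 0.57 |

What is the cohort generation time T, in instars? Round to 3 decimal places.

1.474

lx = nx/n0 = nx/200: 1, 0.905, 0.7, 0.045
lx·mx: 0, 2.90505, 2.548, 0.02565 → R0 = 5.4787
x·lx·mx: 0, 2.90505, 5.096, 0.07695 → Σ = 8.078
T = 8.078 / 5.4787 = 1.474437… → 1.474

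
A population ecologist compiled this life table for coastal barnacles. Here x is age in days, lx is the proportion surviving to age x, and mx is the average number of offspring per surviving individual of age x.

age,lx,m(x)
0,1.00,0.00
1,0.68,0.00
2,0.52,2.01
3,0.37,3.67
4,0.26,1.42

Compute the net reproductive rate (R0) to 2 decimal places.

lx·mx by age: 0, 0, 1.0452, 1.3579, 0.3692
R0 = Σ lx·mx = 2.7723 → 2.77

2.77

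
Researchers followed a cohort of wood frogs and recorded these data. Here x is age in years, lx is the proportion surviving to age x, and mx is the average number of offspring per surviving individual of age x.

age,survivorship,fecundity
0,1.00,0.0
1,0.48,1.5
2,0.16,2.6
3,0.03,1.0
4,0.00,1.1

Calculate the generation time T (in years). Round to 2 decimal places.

lx·mx: 0, 0.72, 0.416, 0.03, 0 → R0 = 1.166
x·lx·mx: 0, 0.72, 0.832, 0.09, 0 → Σ = 1.642
T = 1.642 / 1.166 = 1.408233… → 1.41

1.41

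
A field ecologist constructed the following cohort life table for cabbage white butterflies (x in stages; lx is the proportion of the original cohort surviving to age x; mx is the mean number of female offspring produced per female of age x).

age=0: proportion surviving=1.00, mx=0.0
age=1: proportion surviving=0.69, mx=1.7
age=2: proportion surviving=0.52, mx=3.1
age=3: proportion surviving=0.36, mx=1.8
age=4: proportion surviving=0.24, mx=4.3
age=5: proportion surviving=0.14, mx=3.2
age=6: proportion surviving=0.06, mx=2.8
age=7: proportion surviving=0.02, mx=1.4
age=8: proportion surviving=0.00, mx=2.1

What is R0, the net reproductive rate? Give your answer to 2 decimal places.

lx·mx by age: 0, 1.173, 1.612, 0.648, 1.032, 0.448, 0.168, 0.028, 0
R0 = Σ lx·mx = 5.109 → 5.11

5.11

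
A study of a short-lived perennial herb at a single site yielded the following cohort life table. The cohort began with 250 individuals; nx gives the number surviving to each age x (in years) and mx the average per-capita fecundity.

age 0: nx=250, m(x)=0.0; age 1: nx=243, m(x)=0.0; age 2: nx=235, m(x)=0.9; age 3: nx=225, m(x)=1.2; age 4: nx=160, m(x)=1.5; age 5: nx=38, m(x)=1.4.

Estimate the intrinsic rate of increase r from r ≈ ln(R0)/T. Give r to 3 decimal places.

0.356

lx = nx/n0 = nx/250: 1, 0.972, 0.94, 0.9, 0.64, 0.152
R0 = Σ lx·mx = 0 + 0 + 0.846 + 1.08 + 0.96 + 0.2128 = 3.0988
Σ x·lx·mx = 9.836; T = 9.836/3.0988 = 3.17413…
r ≈ ln(R0)/T = ln(3.0988)/3.17413… = 0.35632… → 0.356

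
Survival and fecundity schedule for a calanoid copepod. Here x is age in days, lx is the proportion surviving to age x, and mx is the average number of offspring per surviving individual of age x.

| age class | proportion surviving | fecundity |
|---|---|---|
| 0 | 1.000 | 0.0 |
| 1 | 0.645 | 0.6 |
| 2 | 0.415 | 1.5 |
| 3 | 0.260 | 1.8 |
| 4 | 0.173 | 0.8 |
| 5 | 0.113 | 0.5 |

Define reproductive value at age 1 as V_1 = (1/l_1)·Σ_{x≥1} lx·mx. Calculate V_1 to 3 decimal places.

lx·mx for x ≥ 1: 0.387, 0.6225, 0.468, 0.1384, 0.0565 → sum = 1.6724
V_1 = 1.6724 / l_1 = 1.6724 / 0.645 = 2.592868… → 2.593

2.593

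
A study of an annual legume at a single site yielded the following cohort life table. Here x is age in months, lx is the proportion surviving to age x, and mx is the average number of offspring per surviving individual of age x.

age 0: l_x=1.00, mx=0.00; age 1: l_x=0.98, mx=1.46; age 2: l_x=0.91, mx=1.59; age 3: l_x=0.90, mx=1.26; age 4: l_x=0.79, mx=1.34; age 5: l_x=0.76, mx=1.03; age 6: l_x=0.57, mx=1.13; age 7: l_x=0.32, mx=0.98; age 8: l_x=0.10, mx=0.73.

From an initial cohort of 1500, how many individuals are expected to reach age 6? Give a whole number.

Expected survivors = N0 · l_6 = 1500 × 0.57 = 855 → 855

855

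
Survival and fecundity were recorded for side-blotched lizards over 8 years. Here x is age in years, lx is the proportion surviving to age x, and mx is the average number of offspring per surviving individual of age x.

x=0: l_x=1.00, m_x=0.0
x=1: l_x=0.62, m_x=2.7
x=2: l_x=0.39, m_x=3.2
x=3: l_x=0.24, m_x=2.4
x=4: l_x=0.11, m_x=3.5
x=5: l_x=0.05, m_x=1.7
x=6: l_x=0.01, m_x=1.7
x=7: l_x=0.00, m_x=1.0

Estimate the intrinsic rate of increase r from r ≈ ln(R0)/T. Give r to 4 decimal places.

R0 = Σ lx·mx = 0 + 1.674 + 1.248 + 0.576 + 0.385 + 0.085 + 0.017 + 0 = 3.985
Σ x·lx·mx = 7.965; T = 7.965/3.985 = 1.99875…
r ≈ ln(R0)/T = ln(3.985)/1.99875… = 0.691703… → 0.6917

0.6917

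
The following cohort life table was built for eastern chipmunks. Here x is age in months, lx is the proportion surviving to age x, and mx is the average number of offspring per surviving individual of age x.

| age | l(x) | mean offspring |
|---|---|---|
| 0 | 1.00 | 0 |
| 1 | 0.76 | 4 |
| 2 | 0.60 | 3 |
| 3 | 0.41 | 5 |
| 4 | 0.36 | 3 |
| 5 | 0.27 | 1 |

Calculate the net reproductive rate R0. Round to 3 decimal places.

8.240

lx·mx by age: 0, 3.04, 1.8, 2.05, 1.08, 0.27
R0 = Σ lx·mx = 8.24 → 8.240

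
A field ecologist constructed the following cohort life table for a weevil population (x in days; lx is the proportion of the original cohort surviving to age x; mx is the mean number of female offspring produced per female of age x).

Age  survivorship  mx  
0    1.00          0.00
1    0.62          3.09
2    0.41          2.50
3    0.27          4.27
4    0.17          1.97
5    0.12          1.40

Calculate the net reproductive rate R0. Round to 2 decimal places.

lx·mx by age: 0, 1.9158, 1.025, 1.1529, 0.3349, 0.168
R0 = Σ lx·mx = 4.5966 → 4.60

4.60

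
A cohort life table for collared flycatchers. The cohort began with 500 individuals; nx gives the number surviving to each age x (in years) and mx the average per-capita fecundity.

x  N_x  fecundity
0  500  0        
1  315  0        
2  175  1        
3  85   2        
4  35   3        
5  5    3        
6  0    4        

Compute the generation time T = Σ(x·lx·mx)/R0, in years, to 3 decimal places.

2.914

lx = nx/n0 = nx/500: 1, 0.63, 0.35, 0.17, 0.07, 0.01, 0
lx·mx: 0, 0, 0.35, 0.34, 0.21, 0.03, 0 → R0 = 0.93
x·lx·mx: 0, 0, 0.7, 1.02, 0.84, 0.15, 0 → Σ = 2.71
T = 2.71 / 0.93 = 2.913978… → 2.914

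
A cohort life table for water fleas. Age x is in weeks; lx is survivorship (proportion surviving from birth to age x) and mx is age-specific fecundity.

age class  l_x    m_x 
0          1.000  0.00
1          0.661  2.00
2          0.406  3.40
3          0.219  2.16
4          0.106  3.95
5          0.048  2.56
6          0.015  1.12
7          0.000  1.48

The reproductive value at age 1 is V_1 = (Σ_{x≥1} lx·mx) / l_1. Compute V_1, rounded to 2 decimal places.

5.65

lx·mx for x ≥ 1: 1.322, 1.3804, 0.47304, 0.4187, 0.12288, 0.0168, 0 → sum = 3.73382
V_1 = 3.73382 / l_1 = 3.73382 / 0.661 = 5.648744… → 5.65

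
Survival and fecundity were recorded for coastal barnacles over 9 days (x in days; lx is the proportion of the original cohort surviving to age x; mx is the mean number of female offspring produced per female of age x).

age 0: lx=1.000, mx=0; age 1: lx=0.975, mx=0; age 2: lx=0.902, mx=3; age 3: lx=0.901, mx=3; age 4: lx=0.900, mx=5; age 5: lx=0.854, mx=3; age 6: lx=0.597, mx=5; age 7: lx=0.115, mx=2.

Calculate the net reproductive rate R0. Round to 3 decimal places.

15.686

lx·mx by age: 0, 0, 2.706, 2.703, 4.5, 2.562, 2.985, 0.23
R0 = Σ lx·mx = 15.686 → 15.686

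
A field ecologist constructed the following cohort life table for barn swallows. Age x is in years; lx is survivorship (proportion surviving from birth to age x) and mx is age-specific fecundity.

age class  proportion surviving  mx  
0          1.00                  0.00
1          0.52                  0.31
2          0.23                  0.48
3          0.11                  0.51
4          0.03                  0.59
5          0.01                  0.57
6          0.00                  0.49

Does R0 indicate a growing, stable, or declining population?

R0 = Σ lx·mx = 0 + 0.1612 + 0.1104 + 0.0561 + 0.0177 + 0.0057 + 0 = 0.3511
R0 < 1, so the population is declining.

declining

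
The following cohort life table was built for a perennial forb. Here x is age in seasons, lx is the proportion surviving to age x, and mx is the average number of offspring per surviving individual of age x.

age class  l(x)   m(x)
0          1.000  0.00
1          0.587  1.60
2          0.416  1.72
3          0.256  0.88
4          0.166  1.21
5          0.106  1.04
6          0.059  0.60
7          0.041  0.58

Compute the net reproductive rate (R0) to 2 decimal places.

2.25

lx·mx by age: 0, 0.9392, 0.71552, 0.22528, 0.20086, 0.11024, 0.0354, 0.02378
R0 = Σ lx·mx = 2.25028 → 2.25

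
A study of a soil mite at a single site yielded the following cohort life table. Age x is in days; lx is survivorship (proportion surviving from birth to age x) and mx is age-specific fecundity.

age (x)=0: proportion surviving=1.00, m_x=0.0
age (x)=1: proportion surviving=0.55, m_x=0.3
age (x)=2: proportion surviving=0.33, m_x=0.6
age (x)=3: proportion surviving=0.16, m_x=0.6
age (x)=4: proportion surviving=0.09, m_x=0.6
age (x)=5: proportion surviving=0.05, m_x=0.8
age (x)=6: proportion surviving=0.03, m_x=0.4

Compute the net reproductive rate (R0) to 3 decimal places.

0.565

lx·mx by age: 0, 0.165, 0.198, 0.096, 0.054, 0.04, 0.012
R0 = Σ lx·mx = 0.565 → 0.565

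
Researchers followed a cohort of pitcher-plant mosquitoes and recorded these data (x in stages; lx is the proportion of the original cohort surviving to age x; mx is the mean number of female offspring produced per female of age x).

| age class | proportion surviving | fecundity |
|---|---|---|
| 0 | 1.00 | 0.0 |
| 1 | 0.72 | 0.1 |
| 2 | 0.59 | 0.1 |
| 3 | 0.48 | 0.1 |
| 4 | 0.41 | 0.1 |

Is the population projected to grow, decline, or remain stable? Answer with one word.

R0 = Σ lx·mx = 0 + 0.072 + 0.059 + 0.048 + 0.041 = 0.22
R0 < 1, so the population is declining.

declining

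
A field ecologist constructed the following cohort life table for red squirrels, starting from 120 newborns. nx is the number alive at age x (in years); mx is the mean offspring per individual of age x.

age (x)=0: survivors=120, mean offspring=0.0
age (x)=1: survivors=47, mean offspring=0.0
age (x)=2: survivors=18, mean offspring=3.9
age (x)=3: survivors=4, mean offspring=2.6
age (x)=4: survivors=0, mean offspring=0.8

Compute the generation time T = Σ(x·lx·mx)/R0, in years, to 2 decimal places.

lx = nx/n0 = nx/120: 1, 0.39167…, 0.15, 0.03333…, 0
lx·mx: 0, 0, 0.585, 0.086667…, 0 → R0 = 0.671667…
x·lx·mx: 0, 0, 1.17, 0.26…, 0 → Σ = 1.43…
T = 1.43… / 0.671667… = 2.129032… → 2.13

2.13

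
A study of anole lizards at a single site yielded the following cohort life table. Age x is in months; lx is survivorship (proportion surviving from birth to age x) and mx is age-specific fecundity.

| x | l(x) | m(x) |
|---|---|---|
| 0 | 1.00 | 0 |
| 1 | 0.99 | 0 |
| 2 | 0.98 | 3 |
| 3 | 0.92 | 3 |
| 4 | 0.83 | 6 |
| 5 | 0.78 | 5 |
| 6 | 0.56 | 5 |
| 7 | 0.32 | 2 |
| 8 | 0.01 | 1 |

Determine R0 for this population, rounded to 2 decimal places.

lx·mx by age: 0, 0, 2.94, 2.76, 4.98, 3.9, 2.8, 0.64, 0.01
R0 = Σ lx·mx = 18.03 → 18.03

18.03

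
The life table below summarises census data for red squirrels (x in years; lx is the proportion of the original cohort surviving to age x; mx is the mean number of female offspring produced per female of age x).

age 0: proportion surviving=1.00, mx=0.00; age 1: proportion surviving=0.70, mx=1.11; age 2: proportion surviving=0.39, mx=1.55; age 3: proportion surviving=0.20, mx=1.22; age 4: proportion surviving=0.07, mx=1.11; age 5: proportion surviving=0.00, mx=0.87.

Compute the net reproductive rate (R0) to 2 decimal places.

lx·mx by age: 0, 0.777, 0.6045, 0.244, 0.0777, 0
R0 = Σ lx·mx = 1.7032 → 1.70

1.70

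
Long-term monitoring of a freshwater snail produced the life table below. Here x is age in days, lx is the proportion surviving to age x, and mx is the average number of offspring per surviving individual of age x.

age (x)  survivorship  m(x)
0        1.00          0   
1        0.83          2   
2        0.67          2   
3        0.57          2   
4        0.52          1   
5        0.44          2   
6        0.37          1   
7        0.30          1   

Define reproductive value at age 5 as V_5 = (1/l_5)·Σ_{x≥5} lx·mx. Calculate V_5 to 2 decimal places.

lx·mx for x ≥ 5: 0.88, 0.37, 0.3 → sum = 1.55
V_5 = 1.55 / l_5 = 1.55 / 0.44 = 3.522727… → 3.52

3.52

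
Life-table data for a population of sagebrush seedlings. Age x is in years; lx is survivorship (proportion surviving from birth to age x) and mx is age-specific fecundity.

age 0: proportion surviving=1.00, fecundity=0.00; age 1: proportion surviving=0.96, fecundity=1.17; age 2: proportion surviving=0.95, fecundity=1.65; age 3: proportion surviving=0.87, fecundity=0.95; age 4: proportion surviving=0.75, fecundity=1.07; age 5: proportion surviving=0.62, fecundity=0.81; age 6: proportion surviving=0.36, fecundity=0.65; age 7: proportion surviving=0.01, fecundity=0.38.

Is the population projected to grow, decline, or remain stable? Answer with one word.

growing

R0 = Σ lx·mx = 0 + 1.1232 + 1.5675 + 0.8265 + 0.8025 + 0.5022 + 0.234 + 0.0038 = 5.0597
R0 > 1, so the population is growing.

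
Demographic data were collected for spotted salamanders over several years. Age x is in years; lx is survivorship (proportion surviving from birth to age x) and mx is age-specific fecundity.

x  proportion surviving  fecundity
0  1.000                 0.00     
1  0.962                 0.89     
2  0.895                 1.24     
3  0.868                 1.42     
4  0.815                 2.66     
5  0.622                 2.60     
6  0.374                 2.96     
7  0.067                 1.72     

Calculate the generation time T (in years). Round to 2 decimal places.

lx·mx: 0, 0.85618, 1.1098, 1.23256, 2.1679, 1.6172, 1.10704, 0.11524 → R0 = 8.20592
x·lx·mx: 0, 0.85618, 2.2196, 3.69768, 8.6716, 8.086, 6.64224, 0.80668 → Σ = 30.97998
T = 30.97998 / 8.20592 = 3.775321… → 3.78

3.78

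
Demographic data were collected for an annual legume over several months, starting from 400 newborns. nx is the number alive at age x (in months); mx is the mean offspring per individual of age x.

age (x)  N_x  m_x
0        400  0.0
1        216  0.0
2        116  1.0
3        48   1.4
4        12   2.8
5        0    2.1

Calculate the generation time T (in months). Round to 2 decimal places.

lx = nx/n0 = nx/400: 1, 0.54, 0.29, 0.12, 0.03, 0
lx·mx: 0, 0, 0.29, 0.168, 0.084, 0 → R0 = 0.542
x·lx·mx: 0, 0, 0.58, 0.504, 0.336, 0 → Σ = 1.42
T = 1.42 / 0.542 = 2.619926… → 2.62

2.62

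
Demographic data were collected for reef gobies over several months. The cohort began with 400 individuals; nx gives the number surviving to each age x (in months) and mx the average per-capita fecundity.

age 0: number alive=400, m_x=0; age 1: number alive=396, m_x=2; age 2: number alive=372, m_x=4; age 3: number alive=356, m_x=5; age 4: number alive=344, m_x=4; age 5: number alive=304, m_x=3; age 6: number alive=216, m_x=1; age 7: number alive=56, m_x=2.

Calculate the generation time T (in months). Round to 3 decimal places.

3.183

lx = nx/n0 = nx/400: 1, 0.99, 0.93, 0.89, 0.86, 0.76, 0.54, 0.14
lx·mx: 0, 1.98, 3.72, 4.45, 3.44, 2.28, 0.54, 0.28 → R0 = 16.69
x·lx·mx: 0, 1.98, 7.44, 13.35, 13.76, 11.4, 3.24, 1.96 → Σ = 53.13
T = 53.13 / 16.69 = 3.183343… → 3.183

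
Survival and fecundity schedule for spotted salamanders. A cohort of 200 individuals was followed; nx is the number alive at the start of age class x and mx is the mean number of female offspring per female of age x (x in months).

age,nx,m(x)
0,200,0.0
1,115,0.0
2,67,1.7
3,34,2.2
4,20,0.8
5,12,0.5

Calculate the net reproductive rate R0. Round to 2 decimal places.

1.05

lx = nx/n0 = nx/200: 1, 0.575, 0.335, 0.17, 0.1, 0.06
lx·mx by age: 0, 0, 0.5695, 0.374, 0.08, 0.03
R0 = Σ lx·mx = 1.0535 → 1.05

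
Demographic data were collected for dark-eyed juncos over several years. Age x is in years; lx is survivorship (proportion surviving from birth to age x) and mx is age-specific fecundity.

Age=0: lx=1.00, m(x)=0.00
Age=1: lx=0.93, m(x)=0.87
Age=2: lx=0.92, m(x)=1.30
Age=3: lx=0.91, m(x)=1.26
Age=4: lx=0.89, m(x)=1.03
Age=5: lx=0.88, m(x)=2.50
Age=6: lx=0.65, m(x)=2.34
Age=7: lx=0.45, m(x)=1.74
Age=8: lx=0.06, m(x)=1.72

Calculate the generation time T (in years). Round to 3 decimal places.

lx·mx: 0, 0.8091, 1.196, 1.1466, 0.9167, 2.2, 1.521, 0.783, 0.1032 → R0 = 8.6756
x·lx·mx: 0, 0.8091, 2.392, 3.4398, 3.6668, 11, 9.126, 5.481, 0.8256 → Σ = 36.7403
T = 36.7403 / 8.6756 = 4.2349… → 4.235

4.235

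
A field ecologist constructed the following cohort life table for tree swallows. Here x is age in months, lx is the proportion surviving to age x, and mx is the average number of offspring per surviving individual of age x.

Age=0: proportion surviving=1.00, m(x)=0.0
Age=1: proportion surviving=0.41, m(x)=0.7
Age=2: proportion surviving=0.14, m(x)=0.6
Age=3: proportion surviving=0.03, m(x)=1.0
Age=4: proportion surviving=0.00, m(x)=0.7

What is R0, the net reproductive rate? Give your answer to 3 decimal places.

lx·mx by age: 0, 0.287, 0.084, 0.03, 0
R0 = Σ lx·mx = 0.401 → 0.401

0.401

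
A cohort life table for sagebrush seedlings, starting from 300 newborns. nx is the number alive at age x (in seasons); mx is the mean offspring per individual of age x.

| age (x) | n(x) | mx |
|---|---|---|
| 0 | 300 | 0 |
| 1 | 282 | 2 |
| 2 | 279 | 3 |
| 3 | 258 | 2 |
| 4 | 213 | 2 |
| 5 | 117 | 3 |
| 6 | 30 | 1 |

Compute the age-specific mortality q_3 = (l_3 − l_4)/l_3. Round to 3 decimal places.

lx = nx/n0 = nx/300: 1, 0.94, 0.93, 0.86, 0.71, 0.39, 0.1
q_3 = (l_3 − l_4) / l_3 = (0.86 − 0.71) / 0.86
     = 0.15 / 0.86 = 0.174419… → 0.174

0.174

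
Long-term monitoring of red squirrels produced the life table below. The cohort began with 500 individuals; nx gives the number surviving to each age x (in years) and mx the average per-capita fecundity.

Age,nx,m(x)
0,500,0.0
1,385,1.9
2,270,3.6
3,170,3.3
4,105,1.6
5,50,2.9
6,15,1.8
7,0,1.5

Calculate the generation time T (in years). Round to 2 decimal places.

lx = nx/n0 = nx/500: 1, 0.77, 0.54, 0.34, 0.21, 0.1, 0.03, 0
lx·mx: 0, 1.463, 1.944, 1.122, 0.336, 0.29, 0.054, 0 → R0 = 5.209
x·lx·mx: 0, 1.463, 3.888, 3.366, 1.344, 1.45, 0.324, 0 → Σ = 11.835
T = 11.835 / 5.209 = 2.272029… → 2.27

2.27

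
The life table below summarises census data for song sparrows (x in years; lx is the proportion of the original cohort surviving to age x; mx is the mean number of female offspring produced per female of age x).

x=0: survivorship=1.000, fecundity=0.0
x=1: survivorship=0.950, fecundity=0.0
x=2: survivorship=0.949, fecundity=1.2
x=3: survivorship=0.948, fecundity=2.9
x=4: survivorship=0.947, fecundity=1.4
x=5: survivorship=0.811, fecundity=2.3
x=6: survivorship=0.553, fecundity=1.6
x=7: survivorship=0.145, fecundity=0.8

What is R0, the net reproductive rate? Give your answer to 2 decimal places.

lx·mx by age: 0, 0, 1.1388, 2.7492, 1.3258, 1.8653, 0.8848, 0.116
R0 = Σ lx·mx = 8.0799 → 8.08

8.08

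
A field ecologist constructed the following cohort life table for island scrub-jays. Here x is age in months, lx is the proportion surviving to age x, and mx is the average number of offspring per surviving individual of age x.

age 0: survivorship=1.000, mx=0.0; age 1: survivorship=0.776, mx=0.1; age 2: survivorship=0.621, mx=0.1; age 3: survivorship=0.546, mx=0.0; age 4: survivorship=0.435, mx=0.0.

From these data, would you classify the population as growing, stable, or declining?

R0 = Σ lx·mx = 0 + 0.0776 + 0.0621 + 0 + 0 = 0.1397
R0 < 1, so the population is declining.

declining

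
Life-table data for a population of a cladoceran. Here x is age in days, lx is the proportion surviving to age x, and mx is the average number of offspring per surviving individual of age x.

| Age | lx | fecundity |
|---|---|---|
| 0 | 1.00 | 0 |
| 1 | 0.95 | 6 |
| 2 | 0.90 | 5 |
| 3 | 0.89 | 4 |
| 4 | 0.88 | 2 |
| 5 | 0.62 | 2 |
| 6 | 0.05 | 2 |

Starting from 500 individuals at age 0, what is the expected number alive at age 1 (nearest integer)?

Expected survivors = N0 · l_1 = 500 × 0.95 = 475 → 475

475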